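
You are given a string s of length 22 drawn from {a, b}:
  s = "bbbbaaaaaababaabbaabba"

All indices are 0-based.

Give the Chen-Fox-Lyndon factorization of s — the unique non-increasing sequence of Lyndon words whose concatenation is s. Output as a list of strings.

emit factor 1: 'b' (i=0, period=1)
emit factor 2: 'b' (i=1, period=1)
emit factor 3: 'b' (i=2, period=1)
emit factor 4: 'b' (i=3, period=1)
emit factor 5: 'aaaaaababaabbaabb' (i=4, period=17)
emit factor 6: 'a' (i=21, period=1)

["b", "b", "b", "b", "aaaaaababaabbaabb", "a"]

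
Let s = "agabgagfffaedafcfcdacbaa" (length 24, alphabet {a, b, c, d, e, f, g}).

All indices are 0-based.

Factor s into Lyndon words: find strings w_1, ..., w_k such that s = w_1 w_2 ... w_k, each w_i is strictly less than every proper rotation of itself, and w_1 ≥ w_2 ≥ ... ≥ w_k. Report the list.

["ag", "abgagfffaedafcfcdacb", "a", "a"]

emit factor 1: 'ag' (i=0, period=2)
emit factor 2: 'abgagfffaedafcfcdacb' (i=2, period=20)
emit factor 3: 'a' (i=22, period=1)
emit factor 4: 'a' (i=23, period=1)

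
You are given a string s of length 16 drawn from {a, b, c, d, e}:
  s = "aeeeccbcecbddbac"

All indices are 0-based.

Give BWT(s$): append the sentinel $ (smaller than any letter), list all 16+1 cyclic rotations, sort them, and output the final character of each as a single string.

rank  rotation           last
    0  $aeeeccbcecbddbac  c
    1  ac$aeeeccbcecbddb  b
    2  aeeeccbcecbddbac$  $
    3  bac$aeeeccbcecbdd  d
    4  bcecbddbac$aeeecc  c
    5  bddbac$aeeeccbcec  c
    6  c$aeeeccbcecbddba  a
    7  cbcecbddbac$aeeec  c
    8  cbddbac$aeeeccbce  e
    9  ccbcecbddbac$aeee  e
   10  cecbddbac$aeeeccb  b
   11  dbac$aeeeccbcecbd  d
   12  ddbac$aeeeccbcecb  b
   13  ecbddbac$aeeeccbc  c
   14  eccbcecbddbac$aee  e
   15  eeccbcecbddbac$ae  e
   16  eeeccbcecbddbac$a  a

cb$dccaceebdbceea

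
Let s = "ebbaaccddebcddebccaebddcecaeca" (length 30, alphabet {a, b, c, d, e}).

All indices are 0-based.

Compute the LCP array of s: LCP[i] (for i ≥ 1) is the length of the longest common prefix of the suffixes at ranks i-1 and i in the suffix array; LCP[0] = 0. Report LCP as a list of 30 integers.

[0, 1, 1, 1, 2, 0, 1, 1, 2, 1, 0, 2, 3, 1, 2, 1, 6, 1, 0, 1, 2, 5, 1, 4, 0, 2, 3, 2, 1, 3]

sorted suffixes:
  #0 SA[0]=29  'a'
  #1 SA[1]=3  'aaccddebcddebccaebddcecaeca'
  #2 SA[2]=4  'accddebcddebccaebddcecaeca'
  #3 SA[3]=18  'aebddcecaeca'
  #4 SA[4]=26  'aeca'
  #5 SA[5]=2  'baaccddebcddebccaebddcecaeca'
  #6 SA[6]=1  'bbaaccddebcddebccaebddcecaeca'
  #7 SA[7]=15  'bccaebddcecaeca'
  #8 SA[8]=10  'bcddebccaebddcecaeca'
  #9 SA[9]=20  'bddcecaeca'
  #10 SA[10]=28  'ca'
  #11 SA[11]=17  'caebddcecaeca'
  #12 SA[12]=25  'caeca'
  #13 SA[13]=16  'ccaebddcecaeca'
  #14 SA[14]=5  'ccddebcddebccaebddcecaeca'
  #15 SA[15]=11  'cddebccaebddcecaeca'
  #16 SA[16]=6  'cddebcddebccaebddcecaeca'
  #17 SA[17]=23  'cecaeca'
  #18 SA[18]=22  'dcecaeca'
  #19 SA[19]=21  'ddcecaeca'
  #20 SA[20]=12  'ddebccaebddcecaeca'
  #21 SA[21]=7  'ddebcddebccaebddcecaeca'
  #22 SA[22]=13  'debccaebddcecaeca'
  #23 SA[23]=8  'debcddebccaebddcecaeca'
  #24 SA[24]=0  'ebbaaccddebcddebccaebddcecaeca'
  #25 SA[25]=14  'ebccaebddcecaeca'
  #26 SA[26]=9  'ebcddebccaebddcecaeca'
  #27 SA[27]=19  'ebddcecaeca'
  #28 SA[28]=27  'eca'
  #29 SA[29]=24  'ecaeca'

SA = [29, 3, 4, 18, 26, 2, 1, 15, 10, 20, 28, 17, 25, 16, 5, 11, 6, 23, 22, 21, 12, 7, 13, 8, 0, 14, 9, 19, 27, 24]
[i] adj suffixes → lcp
  [1] 29/3 → 1 ('a')
  [2] 3/4 → 1 ('a')
  [3] 4/18 → 1 ('a')
  [4] 18/26 → 2 ('ae')
  [5] 26/2 → 0 ('')
  [6] 2/1 → 1 ('b')
  [7] 1/15 → 1 ('b')
  [8] 15/10 → 2 ('bc')
  [9] 10/20 → 1 ('b')
  [10] 20/28 → 0 ('')
  [11] 28/17 → 2 ('ca')
  [12] 17/25 → 3 ('cae')
  [13] 25/16 → 1 ('c')
  [14] 16/5 → 2 ('cc')
  [15] 5/11 → 1 ('c')
  [16] 11/6 → 6 ('cddebc')
  [17] 6/23 → 1 ('c')
  [18] 23/22 → 0 ('')
  [19] 22/21 → 1 ('d')
  [20] 21/12 → 2 ('dd')
  [21] 12/7 → 5 ('ddebc')
  [22] 7/13 → 1 ('d')
  [23] 13/8 → 4 ('debc')
  [24] 8/0 → 0 ('')
  [25] 0/14 → 2 ('eb')
  [26] 14/9 → 3 ('ebc')
  [27] 9/19 → 2 ('eb')
  [28] 19/27 → 1 ('e')
  [29] 27/24 → 3 ('eca')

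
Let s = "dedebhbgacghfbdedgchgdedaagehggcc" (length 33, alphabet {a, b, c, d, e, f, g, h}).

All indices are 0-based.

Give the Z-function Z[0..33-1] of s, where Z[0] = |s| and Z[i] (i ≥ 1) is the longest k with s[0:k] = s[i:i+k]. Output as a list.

Z[0]=33
i=1: fresh scan; Z[1]=0
i=2: fresh scan; Z[2]=2 extend→box=[2,4)
i=3: min(r-i=1, Z[1]=0)=0; Z[3]=0
i=4: fresh scan; Z[4]=0
i=5: fresh scan; Z[5]=0
i=6: fresh scan; Z[6]=0
i=7: fresh scan; Z[7]=0
i=8: fresh scan; Z[8]=0
i=9: fresh scan; Z[9]=0
i=10: fresh scan; Z[10]=0
i=11: fresh scan; Z[11]=0
i=12: fresh scan; Z[12]=0
i=13: fresh scan; Z[13]=0
i=14: fresh scan; Z[14]=3 extend→box=[14,17)
i=15: min(r-i=2, Z[1]=0)=0; Z[15]=0
i=16: min(r-i=1, Z[2]=2)=1; Z[16]=1
i=17: fresh scan; Z[17]=0
i=18: fresh scan; Z[18]=0
i=19: fresh scan; Z[19]=0
i=20: fresh scan; Z[20]=0
i=21: fresh scan; Z[21]=3 extend→box=[21,24)
i=22: min(r-i=2, Z[1]=0)=0; Z[22]=0
i=23: min(r-i=1, Z[2]=2)=1; Z[23]=1
i=24: fresh scan; Z[24]=0
i=25: fresh scan; Z[25]=0
i=26: fresh scan; Z[26]=0
i=27: fresh scan; Z[27]=0
i=28: fresh scan; Z[28]=0
i=29: fresh scan; Z[29]=0
i=30: fresh scan; Z[30]=0
i=31: fresh scan; Z[31]=0
i=32: fresh scan; Z[32]=0

[33, 0, 2, 0, 0, 0, 0, 0, 0, 0, 0, 0, 0, 0, 3, 0, 1, 0, 0, 0, 0, 3, 0, 1, 0, 0, 0, 0, 0, 0, 0, 0, 0]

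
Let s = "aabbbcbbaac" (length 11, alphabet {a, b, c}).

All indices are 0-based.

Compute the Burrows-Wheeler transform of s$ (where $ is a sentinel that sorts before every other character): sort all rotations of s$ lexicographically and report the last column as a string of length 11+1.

c$baabcabbab

rank  rotation      last
    0  $aabbbcbbaac  c
    1  aabbbcbbaac$  $
    2  aac$aabbbcbb  b
    3  abbbcbbaac$a  a
    4  ac$aabbbcbba  a
    5  baac$aabbbcb  b
    6  bbaac$aabbbc  c
    7  bbbcbbaac$aa  a
    8  bbcbbaac$aab  b
    9  bcbbaac$aabb  b
   10  c$aabbbcbbaa  a
   11  cbbaac$aabbb  b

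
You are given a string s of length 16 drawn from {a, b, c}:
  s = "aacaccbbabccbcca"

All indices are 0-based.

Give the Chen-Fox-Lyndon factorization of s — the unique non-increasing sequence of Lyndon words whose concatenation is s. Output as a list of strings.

["aacaccbbabccbcc", "a"]

emit factor 1: 'aacaccbbabccbcc' (i=0, period=15)
emit factor 2: 'a' (i=15, period=1)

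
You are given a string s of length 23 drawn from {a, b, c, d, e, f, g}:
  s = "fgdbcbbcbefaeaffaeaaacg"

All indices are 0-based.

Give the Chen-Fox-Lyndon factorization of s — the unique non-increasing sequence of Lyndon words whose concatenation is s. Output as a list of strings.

["fg", "d", "bc", "bbcbef", "aeaff", "ae", "aaacg"]

emit factor 1: 'fg' (i=0, period=2)
emit factor 2: 'd' (i=2, period=1)
emit factor 3: 'bc' (i=3, period=2)
emit factor 4: 'bbcbef' (i=5, period=6)
emit factor 5: 'aeaff' (i=11, period=5)
emit factor 6: 'ae' (i=16, period=2)
emit factor 7: 'aaacg' (i=18, period=5)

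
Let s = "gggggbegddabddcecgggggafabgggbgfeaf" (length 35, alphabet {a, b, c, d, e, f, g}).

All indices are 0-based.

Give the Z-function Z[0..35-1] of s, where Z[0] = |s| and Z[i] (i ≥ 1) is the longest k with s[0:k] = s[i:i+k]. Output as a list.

[35, 4, 3, 2, 1, 0, 0, 1, 0, 0, 0, 0, 0, 0, 0, 0, 0, 5, 4, 3, 2, 1, 0, 0, 0, 0, 3, 2, 1, 0, 1, 0, 0, 0, 0]

Z[0]=35
i=1: outside box; Z[1]=4 grow→box=[1,5)
i=2: min(r-i=3, Z[1]=4)=3; Z[2]=3
i=3: min(r-i=2, Z[2]=3)=2; Z[3]=2
i=4: min(r-i=1, Z[3]=2)=1; Z[4]=1
i=5: outside box; Z[5]=0
i=6: outside box; Z[6]=0
i=7: outside box; Z[7]=1 grow→box=[7,8)
i=8: outside box; Z[8]=0
i=9: outside box; Z[9]=0
i=10: outside box; Z[10]=0
i=11: outside box; Z[11]=0
i=12: outside box; Z[12]=0
i=13: outside box; Z[13]=0
i=14: outside box; Z[14]=0
i=15: outside box; Z[15]=0
i=16: outside box; Z[16]=0
i=17: outside box; Z[17]=5 grow→box=[17,22)
i=18: min(r-i=4, Z[1]=4)=4; Z[18]=4
i=19: min(r-i=3, Z[2]=3)=3; Z[19]=3
i=20: min(r-i=2, Z[3]=2)=2; Z[20]=2
i=21: min(r-i=1, Z[4]=1)=1; Z[21]=1
i=22: outside box; Z[22]=0
i=23: outside box; Z[23]=0
i=24: outside box; Z[24]=0
i=25: outside box; Z[25]=0
i=26: outside box; Z[26]=3 grow→box=[26,29)
i=27: min(r-i=2, Z[1]=4)=2; Z[27]=2
i=28: min(r-i=1, Z[2]=3)=1; Z[28]=1
i=29: outside box; Z[29]=0
i=30: outside box; Z[30]=1 grow→box=[30,31)
i=31: outside box; Z[31]=0
i=32: outside box; Z[32]=0
i=33: outside box; Z[33]=0
i=34: outside box; Z[34]=0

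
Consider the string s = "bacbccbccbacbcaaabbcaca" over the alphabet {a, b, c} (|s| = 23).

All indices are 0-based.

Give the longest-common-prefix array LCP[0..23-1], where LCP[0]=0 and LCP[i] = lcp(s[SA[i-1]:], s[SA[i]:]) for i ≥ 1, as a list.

[0, 1, 2, 1, 1, 2, 4, 0, 5, 1, 1, 3, 2, 4, 0, 2, 2, 1, 2, 3, 5, 1, 3]

rank→(start, suffix):
  0 → (22, 'a')
  1 → (14, 'aaabbcaca')
  2 → (15, 'aabbcaca')
  3 → (16, 'abbcaca')
  4 → (20, 'aca')
  5 → (10, 'acbcaaabbcaca')
  6 → (1, 'acbccbccbacbcaaabbcaca')
  7 → (9, 'bacbcaaabbcaca')
  8 → (0, 'bacbccbccbacbcaaabbcaca')
  9 → (17, 'bbcaca')
  10 → (12, 'bcaaabbcaca')
  11 → (18, 'bcaca')
  12 → (6, 'bccbacbcaaabbcaca')
  13 → (3, 'bccbccbacbcaaabbcaca')
  14 → (21, 'ca')
  15 → (13, 'caaabbcaca')
  16 → (19, 'caca')
  17 → (8, 'cbacbcaaabbcaca')
  18 → (11, 'cbcaaabbcaca')
  19 → (5, 'cbccbacbcaaabbcaca')
  20 → (2, 'cbccbccbacbcaaabbcaca')
  21 → (7, 'ccbacbcaaabbcaca')
  22 → (4, 'ccbccbacbcaaabbcaca')

SA = [22, 14, 15, 16, 20, 10, 1, 9, 0, 17, 12, 18, 6, 3, 21, 13, 19, 8, 11, 5, 2, 7, 4]
[i] adj suffixes → lcp
  [1] 22/14 → 1 ('a')
  [2] 14/15 → 2 ('aa')
  [3] 15/16 → 1 ('a')
  [4] 16/20 → 1 ('a')
  [5] 20/10 → 2 ('ac')
  [6] 10/1 → 4 ('acbc')
  [7] 1/9 → 0 ('')
  [8] 9/0 → 5 ('bacbc')
  [9] 0/17 → 1 ('b')
  [10] 17/12 → 1 ('b')
  [11] 12/18 → 3 ('bca')
  [12] 18/6 → 2 ('bc')
  [13] 6/3 → 4 ('bccb')
  [14] 3/21 → 0 ('')
  [15] 21/13 → 2 ('ca')
  [16] 13/19 → 2 ('ca')
  [17] 19/8 → 1 ('c')
  [18] 8/11 → 2 ('cb')
  [19] 11/5 → 3 ('cbc')
  [20] 5/2 → 5 ('cbccb')
  [21] 2/7 → 1 ('c')
  [22] 7/4 → 3 ('ccb')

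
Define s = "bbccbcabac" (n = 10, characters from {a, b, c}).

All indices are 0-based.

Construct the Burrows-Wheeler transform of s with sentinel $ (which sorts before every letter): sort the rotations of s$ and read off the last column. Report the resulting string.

rank  rotation     last
    0  $bbccbcabac  c
    1  abac$bbccbc  c
    2  ac$bbccbcab  b
    3  bac$bbccbca  a
    4  bbccbcabac$  $
    5  bcabac$bbcc  c
    6  bccbcabac$b  b
    7  c$bbccbcaba  a
    8  cabac$bbccb  b
    9  cbcabac$bbc  c
   10  ccbcabac$bb  b

ccba$cbabcb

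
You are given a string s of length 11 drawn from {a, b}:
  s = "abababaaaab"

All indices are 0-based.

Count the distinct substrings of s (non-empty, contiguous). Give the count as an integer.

43

rank→(start, suffix):
  0 → (6, 'aaaab')
  1 → (7, 'aaab')
  2 → (8, 'aab')
  3 → (9, 'ab')
  4 → (4, 'abaaaab')
  5 → (2, 'ababaaaab')
  6 → (0, 'abababaaaab')
  7 → (10, 'b')
  8 → (5, 'baaaab')
  9 → (3, 'babaaaab')
  10 → (1, 'bababaaaab')

SA = [6, 7, 8, 9, 4, 2, 0, 10, 5, 3, 1]
i: (SA[i-1],SA[i]) lcp shared
  1: (6,7) 3 'aaa'
  2: (7,8) 2 'aa'
  3: (8,9) 1 'a'
  4: (9,4) 2 'ab'
  5: (4,2) 3 'aba'
  6: (2,0) 5 'ababa'
  7: (0,10) 0 ''
  8: (10,5) 1 'b'
  9: (5,3) 2 'ba'
  10: (3,1) 4 'baba'

n(n+1)/2 = 11·12/2 = 66
Σ LCP = 0 + 3 + 2 + 1 + 2 + 3 + 5 + 0 + 1 + 2 + 4 = 23
distinct = 66 − 23 = 43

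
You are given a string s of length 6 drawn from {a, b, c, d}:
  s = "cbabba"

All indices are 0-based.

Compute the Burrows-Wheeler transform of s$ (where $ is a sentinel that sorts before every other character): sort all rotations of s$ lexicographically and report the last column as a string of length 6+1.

rank  rotation last
    0  $cbabba  a
    1  a$cbabb  b
    2  abba$cb  b
    3  ba$cbab  b
    4  babba$c  c
    5  bba$cba  a
    6  cbabba$  $

abbbca$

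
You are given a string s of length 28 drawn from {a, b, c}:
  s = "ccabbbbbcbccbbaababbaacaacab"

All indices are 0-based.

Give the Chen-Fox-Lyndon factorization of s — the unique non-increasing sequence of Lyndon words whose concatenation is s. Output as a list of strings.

emit factor 1: 'c' (i=0, period=1)
emit factor 2: 'c' (i=1, period=1)
emit factor 3: 'abbbbbcbccbb' (i=2, period=12)
emit factor 4: 'aababbaacaacab' (i=14, period=14)

["c", "c", "abbbbbcbccbb", "aababbaacaacab"]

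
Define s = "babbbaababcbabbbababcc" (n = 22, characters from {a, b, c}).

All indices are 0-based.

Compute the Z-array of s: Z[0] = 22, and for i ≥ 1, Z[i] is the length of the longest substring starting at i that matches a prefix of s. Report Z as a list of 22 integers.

[22, 0, 1, 1, 2, 0, 0, 3, 0, 1, 0, 6, 0, 1, 1, 3, 0, 3, 0, 1, 0, 0]

Z[0]=22
i=1: outside box; Z[1]=0
i=2: outside box; Z[2]=1 scan→box=[2,3)
i=3: outside box; Z[3]=1 scan→box=[3,4)
i=4: outside box; Z[4]=2 scan→box=[4,6)
i=5: min(r-i=1, Z[1]=0)=0; Z[5]=0
i=6: outside box; Z[6]=0
i=7: outside box; Z[7]=3 scan→box=[7,10)
i=8: min(r-i=2, Z[1]=0)=0; Z[8]=0
i=9: min(r-i=1, Z[2]=1)=1; Z[9]=1
i=10: outside box; Z[10]=0
i=11: outside box; Z[11]=6 scan→box=[11,17)
i=12: min(r-i=5, Z[1]=0)=0; Z[12]=0
i=13: min(r-i=4, Z[2]=1)=1; Z[13]=1
i=14: min(r-i=3, Z[3]=1)=1; Z[14]=1
i=15: min(r-i=2, Z[4]=2)=2; Z[15]=3 scan→box=[15,18)
i=16: min(r-i=2, Z[1]=0)=0; Z[16]=0
i=17: min(r-i=1, Z[2]=1)=1; Z[17]=3 scan→box=[17,20)
i=18: min(r-i=2, Z[1]=0)=0; Z[18]=0
i=19: min(r-i=1, Z[2]=1)=1; Z[19]=1
i=20: outside box; Z[20]=0
i=21: outside box; Z[21]=0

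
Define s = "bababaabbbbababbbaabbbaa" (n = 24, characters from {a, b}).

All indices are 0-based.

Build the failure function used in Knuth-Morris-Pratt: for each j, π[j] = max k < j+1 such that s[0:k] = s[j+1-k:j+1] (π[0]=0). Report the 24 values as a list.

[0, 0, 1, 2, 3, 4, 0, 1, 1, 1, 1, 2, 3, 4, 5, 1, 1, 2, 0, 1, 1, 1, 2, 0]

π[0] = 0
j=1 s[j]='a': π[1]=0 (border '')
j=2 s[j]='b': π[2]=1 (border 'b')
j=3 s[j]='a': π[3]=2 (border 'ba')
j=4 s[j]='b': π[4]=3 (border 'bab')
j=5 s[j]='a': π[5]=4 (border 'baba')
j=6 s[j]='a': k: 4→2→0; π[6]=0 (border '')
j=7 s[j]='b': π[7]=1 (border 'b')
j=8 s[j]='b': k: 1→0; π[8]=1 (border 'b')
j=9 s[j]='b': k: 1→0; π[9]=1 (border 'b')
j=10 s[j]='b': k: 1→0; π[10]=1 (border 'b')
j=11 s[j]='a': π[11]=2 (border 'ba')
j=12 s[j]='b': π[12]=3 (border 'bab')
j=13 s[j]='a': π[13]=4 (border 'baba')
j=14 s[j]='b': π[14]=5 (border 'babab')
j=15 s[j]='b': k: 5→3→1→0; π[15]=1 (border 'b')
j=16 s[j]='b': k: 1→0; π[16]=1 (border 'b')
j=17 s[j]='a': π[17]=2 (border 'ba')
j=18 s[j]='a': k: 2→0; π[18]=0 (border '')
j=19 s[j]='b': π[19]=1 (border 'b')
j=20 s[j]='b': k: 1→0; π[20]=1 (border 'b')
j=21 s[j]='b': k: 1→0; π[21]=1 (border 'b')
j=22 s[j]='a': π[22]=2 (border 'ba')
j=23 s[j]='a': k: 2→0; π[23]=0 (border '')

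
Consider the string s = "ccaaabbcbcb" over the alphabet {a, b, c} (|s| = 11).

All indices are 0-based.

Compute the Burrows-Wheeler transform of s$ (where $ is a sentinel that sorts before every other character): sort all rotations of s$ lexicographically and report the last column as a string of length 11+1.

bcaacacbcbb$

rank  rotation      last
    0  $ccaaabbcbcb  b
    1  aaabbcbcb$cc  c
    2  aabbcbcb$cca  a
    3  abbcbcb$ccaa  a
    4  b$ccaaabbcbc  c
    5  bbcbcb$ccaaa  a
    6  bcb$ccaaabbc  c
    7  bcbcb$ccaaab  b
    8  caaabbcbcb$c  c
    9  cb$ccaaabbcb  b
   10  cbcb$ccaaabb  b
   11  ccaaabbcbcb$  $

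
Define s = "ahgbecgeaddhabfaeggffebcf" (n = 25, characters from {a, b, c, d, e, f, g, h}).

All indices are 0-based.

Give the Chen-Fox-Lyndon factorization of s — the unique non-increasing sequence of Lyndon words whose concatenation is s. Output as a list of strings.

["ahgbecge", "addh", "abfaeggffebcf"]

emit factor 1: 'ahgbecge' (i=0, period=8)
emit factor 2: 'addh' (i=8, period=4)
emit factor 3: 'abfaeggffebcf' (i=12, period=13)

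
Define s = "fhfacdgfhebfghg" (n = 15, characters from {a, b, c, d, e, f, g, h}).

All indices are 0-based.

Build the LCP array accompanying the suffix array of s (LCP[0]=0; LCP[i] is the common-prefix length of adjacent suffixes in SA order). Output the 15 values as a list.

[0, 0, 0, 0, 0, 0, 1, 1, 2, 0, 1, 1, 0, 1, 1]

sorted suffixes:
  #0 SA[0]=3  'acdgfhebfghg'
  #1 SA[1]=10  'bfghg'
  #2 SA[2]=4  'cdgfhebfghg'
  #3 SA[3]=5  'dgfhebfghg'
  #4 SA[4]=9  'ebfghg'
  #5 SA[5]=2  'facdgfhebfghg'
  #6 SA[6]=11  'fghg'
  #7 SA[7]=7  'fhebfghg'
  #8 SA[8]=0  'fhfacdgfhebfghg'
  #9 SA[9]=14  'g'
  #10 SA[10]=6  'gfhebfghg'
  #11 SA[11]=12  'ghg'
  #12 SA[12]=8  'hebfghg'
  #13 SA[13]=1  'hfacdgfhebfghg'
  #14 SA[14]=13  'hg'

SA = [3, 10, 4, 5, 9, 2, 11, 7, 0, 14, 6, 12, 8, 1, 13]
i: (SA[i-1],SA[i]) lcp shared
  1: (3,10) 0 ''
  2: (10,4) 0 ''
  3: (4,5) 0 ''
  4: (5,9) 0 ''
  5: (9,2) 0 ''
  6: (2,11) 1 'f'
  7: (11,7) 1 'f'
  8: (7,0) 2 'fh'
  9: (0,14) 0 ''
  10: (14,6) 1 'g'
  11: (6,12) 1 'g'
  12: (12,8) 0 ''
  13: (8,1) 1 'h'
  14: (1,13) 1 'h'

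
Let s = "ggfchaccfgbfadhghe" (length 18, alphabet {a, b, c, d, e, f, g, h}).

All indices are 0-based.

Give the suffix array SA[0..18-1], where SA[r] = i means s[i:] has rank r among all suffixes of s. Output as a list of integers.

rank | idx | suffix
   0 |   5 | accfgbfadhghe
   1 |  12 | adhghe
   2 |  10 | bfadhghe
   3 |   6 | ccfgbfadhghe
   4 |   7 | cfgbfadhghe
   5 |   3 | chaccfgbfadhghe
   6 |  13 | dhghe
   7 |  17 | e
   8 |  11 | fadhghe
   9 |   2 | fchaccfgbfadhghe
  10 |   8 | fgbfadhghe
  11 |   9 | gbfadhghe
  12 |   1 | gfchaccfgbfadhghe
  13 |   0 | ggfchaccfgbfadhghe
  14 |  15 | ghe
  15 |   4 | haccfgbfadhghe
  16 |  16 | he
  17 |  14 | hghe

[5, 12, 10, 6, 7, 3, 13, 17, 11, 2, 8, 9, 1, 0, 15, 4, 16, 14]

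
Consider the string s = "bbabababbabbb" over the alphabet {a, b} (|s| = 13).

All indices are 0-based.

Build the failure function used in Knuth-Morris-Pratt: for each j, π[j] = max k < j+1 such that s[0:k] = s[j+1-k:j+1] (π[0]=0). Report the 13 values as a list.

π[0] = 0
j=1 s[j]='b': π[1]=1 (border 'b')
j=2 s[j]='a': k: 1→0; π[2]=0 (border '')
j=3 s[j]='b': π[3]=1 (border 'b')
j=4 s[j]='a': k: 1→0; π[4]=0 (border '')
j=5 s[j]='b': π[5]=1 (border 'b')
j=6 s[j]='a': k: 1→0; π[6]=0 (border '')
j=7 s[j]='b': π[7]=1 (border 'b')
j=8 s[j]='b': π[8]=2 (border 'bb')
j=9 s[j]='a': π[9]=3 (border 'bba')
j=10 s[j]='b': π[10]=4 (border 'bbab')
j=11 s[j]='b': k: 4→1; π[11]=2 (border 'bb')
j=12 s[j]='b': k: 2→1; π[12]=2 (border 'bb')

[0, 1, 0, 1, 0, 1, 0, 1, 2, 3, 4, 2, 2]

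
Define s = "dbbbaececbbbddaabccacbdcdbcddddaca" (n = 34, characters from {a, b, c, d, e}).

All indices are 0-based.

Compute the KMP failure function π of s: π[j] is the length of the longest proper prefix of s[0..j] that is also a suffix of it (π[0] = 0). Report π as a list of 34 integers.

π[0] = 0
j=1 s[j]='b': π[1]=0 (border '')
j=2 s[j]='b': π[2]=0 (border '')
j=3 s[j]='b': π[3]=0 (border '')
j=4 s[j]='a': π[4]=0 (border '')
j=5 s[j]='e': π[5]=0 (border '')
j=6 s[j]='c': π[6]=0 (border '')
j=7 s[j]='e': π[7]=0 (border '')
j=8 s[j]='c': π[8]=0 (border '')
j=9 s[j]='b': π[9]=0 (border '')
j=10 s[j]='b': π[10]=0 (border '')
j=11 s[j]='b': π[11]=0 (border '')
j=12 s[j]='d': π[12]=1 (border 'd')
j=13 s[j]='d': k: 1→0; π[13]=1 (border 'd')
j=14 s[j]='a': k: 1→0; π[14]=0 (border '')
j=15 s[j]='a': π[15]=0 (border '')
j=16 s[j]='b': π[16]=0 (border '')
j=17 s[j]='c': π[17]=0 (border '')
j=18 s[j]='c': π[18]=0 (border '')
j=19 s[j]='a': π[19]=0 (border '')
j=20 s[j]='c': π[20]=0 (border '')
j=21 s[j]='b': π[21]=0 (border '')
j=22 s[j]='d': π[22]=1 (border 'd')
j=23 s[j]='c': k: 1→0; π[23]=0 (border '')
j=24 s[j]='d': π[24]=1 (border 'd')
j=25 s[j]='b': π[25]=2 (border 'db')
j=26 s[j]='c': k: 2→0; π[26]=0 (border '')
j=27 s[j]='d': π[27]=1 (border 'd')
j=28 s[j]='d': k: 1→0; π[28]=1 (border 'd')
j=29 s[j]='d': k: 1→0; π[29]=1 (border 'd')
j=30 s[j]='d': k: 1→0; π[30]=1 (border 'd')
j=31 s[j]='a': k: 1→0; π[31]=0 (border '')
j=32 s[j]='c': π[32]=0 (border '')
j=33 s[j]='a': π[33]=0 (border '')

[0, 0, 0, 0, 0, 0, 0, 0, 0, 0, 0, 0, 1, 1, 0, 0, 0, 0, 0, 0, 0, 0, 1, 0, 1, 2, 0, 1, 1, 1, 1, 0, 0, 0]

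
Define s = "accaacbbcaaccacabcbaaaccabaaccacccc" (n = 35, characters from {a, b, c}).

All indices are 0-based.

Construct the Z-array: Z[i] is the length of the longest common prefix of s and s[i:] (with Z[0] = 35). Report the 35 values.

Z[0]=35
i=1: outside box; Z[1]=0
i=2: outside box; Z[2]=0
i=3: outside box; Z[3]=1 grow→box=[3,4)
i=4: outside box; Z[4]=2 grow→box=[4,6)
i=5: min(r-i=1, Z[1]=0)=0; Z[5]=0
i=6: outside box; Z[6]=0
i=7: outside box; Z[7]=0
i=8: outside box; Z[8]=0
i=9: outside box; Z[9]=1 grow→box=[9,10)
i=10: outside box; Z[10]=4 grow→box=[10,14)
i=11: min(r-i=3, Z[1]=0)=0; Z[11]=0
i=12: min(r-i=2, Z[2]=0)=0; Z[12]=0
i=13: min(r-i=1, Z[3]=1)=1; Z[13]=2 grow→box=[13,15)
i=14: min(r-i=1, Z[1]=0)=0; Z[14]=0
i=15: outside box; Z[15]=1 grow→box=[15,16)
i=16: outside box; Z[16]=0
i=17: outside box; Z[17]=0
i=18: outside box; Z[18]=0
i=19: outside box; Z[19]=1 grow→box=[19,20)
i=20: outside box; Z[20]=1 grow→box=[20,21)
i=21: outside box; Z[21]=4 grow→box=[21,25)
i=22: min(r-i=3, Z[1]=0)=0; Z[22]=0
i=23: min(r-i=2, Z[2]=0)=0; Z[23]=0
i=24: min(r-i=1, Z[3]=1)=1; Z[24]=1
i=25: outside box; Z[25]=0
i=26: outside box; Z[26]=1 grow→box=[26,27)
i=27: outside box; Z[27]=4 grow→box=[27,31)
i=28: min(r-i=3, Z[1]=0)=0; Z[28]=0
i=29: min(r-i=2, Z[2]=0)=0; Z[29]=0
i=30: min(r-i=1, Z[3]=1)=1; Z[30]=3 grow→box=[30,33)
i=31: min(r-i=2, Z[1]=0)=0; Z[31]=0
i=32: min(r-i=1, Z[2]=0)=0; Z[32]=0
i=33: outside box; Z[33]=0
i=34: outside box; Z[34]=0

[35, 0, 0, 1, 2, 0, 0, 0, 0, 1, 4, 0, 0, 2, 0, 1, 0, 0, 0, 1, 1, 4, 0, 0, 1, 0, 1, 4, 0, 0, 3, 0, 0, 0, 0]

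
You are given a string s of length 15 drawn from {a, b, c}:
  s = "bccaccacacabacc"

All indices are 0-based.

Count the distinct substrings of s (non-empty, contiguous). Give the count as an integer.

rank→(start, suffix):
  0 → (10, 'abacc')
  1 → (8, 'acabacc')
  2 → (6, 'acacabacc')
  3 → (12, 'acc')
  4 → (3, 'accacacabacc')
  5 → (11, 'bacc')
  6 → (0, 'bccaccacacabacc')
  7 → (14, 'c')
  8 → (9, 'cabacc')
  9 → (7, 'cacabacc')
  10 → (5, 'cacacabacc')
  11 → (2, 'caccacacabacc')
  12 → (13, 'cc')
  13 → (4, 'ccacacabacc')
  14 → (1, 'ccaccacacabacc')

SA = [10, 8, 6, 12, 3, 11, 0, 14, 9, 7, 5, 2, 13, 4, 1]
rank  pair      lcp
   1  s[10:],s[8:]  1  'a'
   2  s[8:],s[6:]  3  'aca'
   3  s[6:],s[12:]  2  'ac'
   4  s[12:],s[3:]  3  'acc'
   5  s[3:],s[11:]  0  ''
   6  s[11:],s[0:]  1  'b'
   7  s[0:],s[14:]  0  ''
   8  s[14:],s[9:]  1  'c'
   9  s[9:],s[7:]  2  'ca'
  10  s[7:],s[5:]  4  'caca'
  11  s[5:],s[2:]  3  'cac'
  12  s[2:],s[13:]  1  'c'
  13  s[13:],s[4:]  2  'cc'
  14  s[4:],s[1:]  4  'ccac'

n(n+1)/2 = 15·16/2 = 120
Σ LCP = 0 + 1 + 3 + 2 + 3 + 0 + 1 + 0 + 1 + 2 + 4 + 3 + 1 + 2 + 4 = 27
distinct = 120 − 27 = 93

93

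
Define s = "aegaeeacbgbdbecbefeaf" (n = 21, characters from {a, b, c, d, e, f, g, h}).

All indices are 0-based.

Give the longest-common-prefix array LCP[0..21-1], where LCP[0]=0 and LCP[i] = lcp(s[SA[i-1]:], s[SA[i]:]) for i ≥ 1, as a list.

sorted suffixes:
  #0 SA[0]=6  'acbgbdbecbefeaf'
  #1 SA[1]=3  'aeeacbgbdbecbefeaf'
  #2 SA[2]=0  'aegaeeacbgbdbecbefeaf'
  #3 SA[3]=19  'af'
  #4 SA[4]=10  'bdbecbefeaf'
  #5 SA[5]=12  'becbefeaf'
  #6 SA[6]=15  'befeaf'
  #7 SA[7]=8  'bgbdbecbefeaf'
  #8 SA[8]=14  'cbefeaf'
  #9 SA[9]=7  'cbgbdbecbefeaf'
  #10 SA[10]=11  'dbecbefeaf'
  #11 SA[11]=5  'eacbgbdbecbefeaf'
  #12 SA[12]=18  'eaf'
  #13 SA[13]=13  'ecbefeaf'
  #14 SA[14]=4  'eeacbgbdbecbefeaf'
  #15 SA[15]=16  'efeaf'
  #16 SA[16]=1  'egaeeacbgbdbecbefeaf'
  #17 SA[17]=20  'f'
  #18 SA[18]=17  'feaf'
  #19 SA[19]=2  'gaeeacbgbdbecbefeaf'
  #20 SA[20]=9  'gbdbecbefeaf'

SA = [6, 3, 0, 19, 10, 12, 15, 8, 14, 7, 11, 5, 18, 13, 4, 16, 1, 20, 17, 2, 9]
i: (SA[i-1],SA[i]) lcp shared
  1: (6,3) 1 'a'
  2: (3,0) 2 'ae'
  3: (0,19) 1 'a'
  4: (19,10) 0 ''
  5: (10,12) 1 'b'
  6: (12,15) 2 'be'
  7: (15,8) 1 'b'
  8: (8,14) 0 ''
  9: (14,7) 2 'cb'
  10: (7,11) 0 ''
  11: (11,5) 0 ''
  12: (5,18) 2 'ea'
  13: (18,13) 1 'e'
  14: (13,4) 1 'e'
  15: (4,16) 1 'e'
  16: (16,1) 1 'e'
  17: (1,20) 0 ''
  18: (20,17) 1 'f'
  19: (17,2) 0 ''
  20: (2,9) 1 'g'

[0, 1, 2, 1, 0, 1, 2, 1, 0, 2, 0, 0, 2, 1, 1, 1, 1, 0, 1, 0, 1]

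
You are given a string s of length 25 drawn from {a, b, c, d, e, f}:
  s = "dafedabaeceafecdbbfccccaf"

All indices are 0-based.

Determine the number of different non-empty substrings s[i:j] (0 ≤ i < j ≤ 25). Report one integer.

rank→(start, suffix):
  0 → (5, 'abaeceafecdbbfccccaf')
  1 → (7, 'aeceafecdbbfccccaf')
  2 → (23, 'af')
  3 → (11, 'afecdbbfccccaf')
  4 → (1, 'afedabaeceafecdbbfccccaf')
  5 → (6, 'baeceafecdbbfccccaf')
  6 → (16, 'bbfccccaf')
  7 → (17, 'bfccccaf')
  8 → (22, 'caf')
  9 → (21, 'ccaf')
  10 → (20, 'cccaf')
  11 → (19, 'ccccaf')
  12 → (14, 'cdbbfccccaf')
  13 → (9, 'ceafecdbbfccccaf')
  14 → (4, 'dabaeceafecdbbfccccaf')
  15 → (0, 'dafedabaeceafecdbbfccccaf')
  16 → (15, 'dbbfccccaf')
  17 → (10, 'eafecdbbfccccaf')
  18 → (13, 'ecdbbfccccaf')
  19 → (8, 'eceafecdbbfccccaf')
  20 → (3, 'edabaeceafecdbbfccccaf')
  21 → (24, 'f')
  22 → (18, 'fccccaf')
  23 → (12, 'fecdbbfccccaf')
  24 → (2, 'fedabaeceafecdbbfccccaf')

SA = [5, 7, 23, 11, 1, 6, 16, 17, 22, 21, 20, 19, 14, 9, 4, 0, 15, 10, 13, 8, 3, 24, 18, 12, 2]
[i] adj suffixes → lcp
  [1] 5/7 → 1 ('a')
  [2] 7/23 → 1 ('a')
  [3] 23/11 → 2 ('af')
  [4] 11/1 → 3 ('afe')
  [5] 1/6 → 0 ('')
  [6] 6/16 → 1 ('b')
  [7] 16/17 → 1 ('b')
  [8] 17/22 → 0 ('')
  [9] 22/21 → 1 ('c')
  [10] 21/20 → 2 ('cc')
  [11] 20/19 → 3 ('ccc')
  [12] 19/14 → 1 ('c')
  [13] 14/9 → 1 ('c')
  [14] 9/4 → 0 ('')
  [15] 4/0 → 2 ('da')
  [16] 0/15 → 1 ('d')
  [17] 15/10 → 0 ('')
  [18] 10/13 → 1 ('e')
  [19] 13/8 → 2 ('ec')
  [20] 8/3 → 1 ('e')
  [21] 3/24 → 0 ('')
  [22] 24/18 → 1 ('f')
  [23] 18/12 → 1 ('f')
  [24] 12/2 → 2 ('fe')

n(n+1)/2 = 25·26/2 = 325
Σ LCP = 0 + 1 + 1 + 2 + 3 + 0 + 1 + 1 + 0 + 1 + 2 + 3 + 1 + 1 + 0 + 2 + 1 + 0 + 1 + 2 + 1 + 0 + 1 + 1 + 2 = 28
distinct = 325 − 28 = 297

297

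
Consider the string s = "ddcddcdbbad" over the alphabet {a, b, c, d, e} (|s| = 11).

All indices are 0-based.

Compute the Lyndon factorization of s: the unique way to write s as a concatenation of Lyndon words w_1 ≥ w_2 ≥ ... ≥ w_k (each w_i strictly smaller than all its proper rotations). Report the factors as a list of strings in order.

emit factor 1: 'd' (i=0, period=1)
emit factor 2: 'd' (i=1, period=1)
emit factor 3: 'cdd' (i=2, period=3)
emit factor 4: 'cd' (i=5, period=2)
emit factor 5: 'b' (i=7, period=1)
emit factor 6: 'b' (i=8, period=1)
emit factor 7: 'ad' (i=9, period=2)

["d", "d", "cdd", "cd", "b", "b", "ad"]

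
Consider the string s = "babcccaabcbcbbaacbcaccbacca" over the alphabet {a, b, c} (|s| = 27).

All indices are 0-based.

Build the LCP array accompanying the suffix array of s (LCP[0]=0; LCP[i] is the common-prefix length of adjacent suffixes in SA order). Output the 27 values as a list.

[0, 1, 2, 1, 3, 1, 2, 3, 0, 2, 2, 1, 1, 2, 3, 2, 0, 2, 2, 1, 2, 2, 3, 1, 3, 2, 2]

rank | idx | suffix
   0 |  26 | a
   1 |   6 | aabcbcbbaacbcaccbacca
   2 |  14 | aacbcaccbacca
   3 |   7 | abcbcbbaacbcaccbacca
   4 |   1 | abcccaabcbcbbaacbcaccbacca
   5 |  15 | acbcaccbacca
   6 |  23 | acca
   7 |  19 | accbacca
   8 |  13 | baacbcaccbacca
   9 |   0 | babcccaabcbcbbaacbcaccbacca
  10 |  22 | bacca
  11 |  12 | bbaacbcaccbacca
  12 |  17 | bcaccbacca
  13 |  10 | bcbbaacbcaccbacca
  14 |   8 | bcbcbbaacbcaccbacca
  15 |   2 | bcccaabcbcbbaacbcaccbacca
  16 |  25 | ca
  17 |   5 | caabcbcbbaacbcaccbacca
  18 |  18 | caccbacca
  19 |  21 | cbacca
  20 |  11 | cbbaacbcaccbacca
  21 |  16 | cbcaccbacca
  22 |   9 | cbcbbaacbcaccbacca
  23 |  24 | cca
  24 |   4 | ccaabcbcbbaacbcaccbacca
  25 |  20 | ccbacca
  26 |   3 | cccaabcbcbbaacbcaccbacca

SA = [26, 6, 14, 7, 1, 15, 23, 19, 13, 0, 22, 12, 17, 10, 8, 2, 25, 5, 18, 21, 11, 16, 9, 24, 4, 20, 3]
i: (SA[i-1],SA[i]) lcp shared
  1: (26,6) 1 'a'
  2: (6,14) 2 'aa'
  3: (14,7) 1 'a'
  4: (7,1) 3 'abc'
  5: (1,15) 1 'a'
  6: (15,23) 2 'ac'
  7: (23,19) 3 'acc'
  8: (19,13) 0 ''
  9: (13,0) 2 'ba'
  10: (0,22) 2 'ba'
  11: (22,12) 1 'b'
  12: (12,17) 1 'b'
  13: (17,10) 2 'bc'
  14: (10,8) 3 'bcb'
  15: (8,2) 2 'bc'
  16: (2,25) 0 ''
  17: (25,5) 2 'ca'
  18: (5,18) 2 'ca'
  19: (18,21) 1 'c'
  20: (21,11) 2 'cb'
  21: (11,16) 2 'cb'
  22: (16,9) 3 'cbc'
  23: (9,24) 1 'c'
  24: (24,4) 3 'cca'
  25: (4,20) 2 'cc'
  26: (20,3) 2 'cc'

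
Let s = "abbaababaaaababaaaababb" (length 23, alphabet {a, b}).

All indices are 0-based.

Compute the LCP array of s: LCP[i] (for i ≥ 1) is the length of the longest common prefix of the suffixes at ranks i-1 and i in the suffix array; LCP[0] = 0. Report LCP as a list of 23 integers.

[0, 7, 3, 6, 2, 12, 5, 1, 9, 3, 11, 4, 2, 3, 0, 1, 8, 3, 2, 10, 3, 1, 2]

rank | idx | suffix
   0 |   8 | aaaababaaaababb
   1 |  15 | aaaababb
   2 |   9 | aaababaaaababb
   3 |  16 | aaababb
   4 |   3 | aababaaaababaaaababb
   5 |  10 | aababaaaababb
   6 |  17 | aababb
   7 |   6 | abaaaababaaaababb
   8 |  13 | abaaaababb
   9 |   4 | ababaaaababaaaababb
  10 |  11 | ababaaaababb
  11 |  18 | ababb
  12 |  20 | abb
  13 |   0 | abbaababaaaababaaaababb
  14 |  22 | b
  15 |   7 | baaaababaaaababb
  16 |  14 | baaaababb
  17 |   2 | baababaaaababaaaababb
  18 |   5 | babaaaababaaaababb
  19 |  12 | babaaaababb
  20 |  19 | babb
  21 |  21 | bb
  22 |   1 | bbaababaaaababaaaababb

SA = [8, 15, 9, 16, 3, 10, 17, 6, 13, 4, 11, 18, 20, 0, 22, 7, 14, 2, 5, 12, 19, 21, 1]
[i] adj suffixes → lcp
  [1] 8/15 → 7 ('aaaabab')
  [2] 15/9 → 3 ('aaa')
  [3] 9/16 → 6 ('aaabab')
  [4] 16/3 → 2 ('aa')
  [5] 3/10 → 12 ('aababaaaabab')
  [6] 10/17 → 5 ('aabab')
  [7] 17/6 → 1 ('a')
  [8] 6/13 → 9 ('abaaaabab')
  [9] 13/4 → 3 ('aba')
  [10] 4/11 → 11 ('ababaaaabab')
  [11] 11/18 → 4 ('abab')
  [12] 18/20 → 2 ('ab')
  [13] 20/0 → 3 ('abb')
  [14] 0/22 → 0 ('')
  [15] 22/7 → 1 ('b')
  [16] 7/14 → 8 ('baaaabab')
  [17] 14/2 → 3 ('baa')
  [18] 2/5 → 2 ('ba')
  [19] 5/12 → 10 ('babaaaabab')
  [20] 12/19 → 3 ('bab')
  [21] 19/21 → 1 ('b')
  [22] 21/1 → 2 ('bb')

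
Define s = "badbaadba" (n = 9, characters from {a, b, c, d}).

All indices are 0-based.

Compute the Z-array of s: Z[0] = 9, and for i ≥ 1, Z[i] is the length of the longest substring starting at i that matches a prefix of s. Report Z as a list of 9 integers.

[9, 0, 0, 2, 0, 0, 0, 2, 0]

Z[0]=9
i=1: i≥r, start 0; Z[1]=0
i=2: i≥r, start 0; Z[2]=0
i=3: i≥r, start 0; Z[3]=2 grow→box=[3,5)
i=4: min(r-i=1, Z[1]=0)=0; Z[4]=0
i=5: i≥r, start 0; Z[5]=0
i=6: i≥r, start 0; Z[6]=0
i=7: i≥r, start 0; Z[7]=2 grow→box=[7,9)
i=8: min(r-i=1, Z[1]=0)=0; Z[8]=0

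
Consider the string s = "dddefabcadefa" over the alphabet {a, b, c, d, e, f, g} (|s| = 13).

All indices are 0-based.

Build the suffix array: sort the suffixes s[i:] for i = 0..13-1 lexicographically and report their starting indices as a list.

rank | idx | suffix
   0 |  12 | a
   1 |   5 | abcadefa
   2 |   8 | adefa
   3 |   6 | bcadefa
   4 |   7 | cadefa
   5 |   0 | dddefabcadefa
   6 |   1 | ddefabcadefa
   7 |   9 | defa
   8 |   2 | defabcadefa
   9 |  10 | efa
  10 |   3 | efabcadefa
  11 |  11 | fa
  12 |   4 | fabcadefa

[12, 5, 8, 6, 7, 0, 1, 9, 2, 10, 3, 11, 4]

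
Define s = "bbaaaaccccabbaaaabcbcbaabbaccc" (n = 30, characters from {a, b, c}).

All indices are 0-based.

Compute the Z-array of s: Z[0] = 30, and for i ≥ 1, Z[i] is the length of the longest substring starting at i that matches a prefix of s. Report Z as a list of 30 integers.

[30, 1, 0, 0, 0, 0, 0, 0, 0, 0, 0, 6, 1, 0, 0, 0, 0, 1, 0, 1, 0, 1, 0, 0, 3, 1, 0, 0, 0, 0]

Z[0]=30
i=1: outside box; Z[1]=1 grow→box=[1,2)
i=2: outside box; Z[2]=0
i=3: outside box; Z[3]=0
i=4: outside box; Z[4]=0
i=5: outside box; Z[5]=0
i=6: outside box; Z[6]=0
i=7: outside box; Z[7]=0
i=8: outside box; Z[8]=0
i=9: outside box; Z[9]=0
i=10: outside box; Z[10]=0
i=11: outside box; Z[11]=6 grow→box=[11,17)
i=12: min(r-i=5, Z[1]=1)=1; Z[12]=1
i=13: min(r-i=4, Z[2]=0)=0; Z[13]=0
i=14: min(r-i=3, Z[3]=0)=0; Z[14]=0
i=15: min(r-i=2, Z[4]=0)=0; Z[15]=0
i=16: min(r-i=1, Z[5]=0)=0; Z[16]=0
i=17: outside box; Z[17]=1 grow→box=[17,18)
i=18: outside box; Z[18]=0
i=19: outside box; Z[19]=1 grow→box=[19,20)
i=20: outside box; Z[20]=0
i=21: outside box; Z[21]=1 grow→box=[21,22)
i=22: outside box; Z[22]=0
i=23: outside box; Z[23]=0
i=24: outside box; Z[24]=3 grow→box=[24,27)
i=25: min(r-i=2, Z[1]=1)=1; Z[25]=1
i=26: min(r-i=1, Z[2]=0)=0; Z[26]=0
i=27: outside box; Z[27]=0
i=28: outside box; Z[28]=0
i=29: outside box; Z[29]=0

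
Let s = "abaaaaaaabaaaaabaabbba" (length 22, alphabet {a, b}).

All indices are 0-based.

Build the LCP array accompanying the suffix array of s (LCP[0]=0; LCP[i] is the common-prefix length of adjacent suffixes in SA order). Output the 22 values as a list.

sorted suffixes:
  #0 SA[0]=21  'a'
  #1 SA[1]=2  'aaaaaaabaaaaabaabbba'
  #2 SA[2]=3  'aaaaaabaaaaabaabbba'
  #3 SA[3]=4  'aaaaabaaaaabaabbba'
  #4 SA[4]=10  'aaaaabaabbba'
  #5 SA[5]=5  'aaaabaaaaabaabbba'
  #6 SA[6]=11  'aaaabaabbba'
  #7 SA[7]=6  'aaabaaaaabaabbba'
  #8 SA[8]=12  'aaabaabbba'
  #9 SA[9]=7  'aabaaaaabaabbba'
  #10 SA[10]=13  'aabaabbba'
  #11 SA[11]=16  'aabbba'
  #12 SA[12]=0  'abaaaaaaabaaaaabaabbba'
  #13 SA[13]=8  'abaaaaabaabbba'
  #14 SA[14]=14  'abaabbba'
  #15 SA[15]=17  'abbba'
  #16 SA[16]=20  'ba'
  #17 SA[17]=1  'baaaaaaabaaaaabaabbba'
  #18 SA[18]=9  'baaaaabaabbba'
  #19 SA[19]=15  'baabbba'
  #20 SA[20]=19  'bba'
  #21 SA[21]=18  'bbba'

SA = [21, 2, 3, 4, 10, 5, 11, 6, 12, 7, 13, 16, 0, 8, 14, 17, 20, 1, 9, 15, 19, 18]
i: (SA[i-1],SA[i]) lcp shared
  1: (21,2) 1 'a'
  2: (2,3) 6 'aaaaaa'
  3: (3,4) 5 'aaaaa'
  4: (4,10) 8 'aaaaabaa'
  5: (10,5) 4 'aaaa'
  6: (5,11) 7 'aaaabaa'
  7: (11,6) 3 'aaa'
  8: (6,12) 6 'aaabaa'
  9: (12,7) 2 'aa'
  10: (7,13) 5 'aabaa'
  11: (13,16) 3 'aab'
  12: (16,0) 1 'a'
  13: (0,8) 7 'abaaaaa'
  14: (8,14) 4 'abaa'
  15: (14,17) 2 'ab'
  16: (17,20) 0 ''
  17: (20,1) 2 'ba'
  18: (1,9) 6 'baaaaa'
  19: (9,15) 3 'baa'
  20: (15,19) 1 'b'
  21: (19,18) 2 'bb'

[0, 1, 6, 5, 8, 4, 7, 3, 6, 2, 5, 3, 1, 7, 4, 2, 0, 2, 6, 3, 1, 2]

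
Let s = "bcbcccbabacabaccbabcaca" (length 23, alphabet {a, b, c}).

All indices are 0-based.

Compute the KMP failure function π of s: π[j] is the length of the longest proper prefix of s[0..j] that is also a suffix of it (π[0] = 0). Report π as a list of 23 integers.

π[0] = 0
j=1 s[j]='c': π[1]=0 (border '')
j=2 s[j]='b': π[2]=1 (border 'b')
j=3 s[j]='c': π[3]=2 (border 'bc')
j=4 s[j]='c': k: 2→0; π[4]=0 (border '')
j=5 s[j]='c': π[5]=0 (border '')
j=6 s[j]='b': π[6]=1 (border 'b')
j=7 s[j]='a': k: 1→0; π[7]=0 (border '')
j=8 s[j]='b': π[8]=1 (border 'b')
j=9 s[j]='a': k: 1→0; π[9]=0 (border '')
j=10 s[j]='c': π[10]=0 (border '')
j=11 s[j]='a': π[11]=0 (border '')
j=12 s[j]='b': π[12]=1 (border 'b')
j=13 s[j]='a': k: 1→0; π[13]=0 (border '')
j=14 s[j]='c': π[14]=0 (border '')
j=15 s[j]='c': π[15]=0 (border '')
j=16 s[j]='b': π[16]=1 (border 'b')
j=17 s[j]='a': k: 1→0; π[17]=0 (border '')
j=18 s[j]='b': π[18]=1 (border 'b')
j=19 s[j]='c': π[19]=2 (border 'bc')
j=20 s[j]='a': k: 2→0; π[20]=0 (border '')
j=21 s[j]='c': π[21]=0 (border '')
j=22 s[j]='a': π[22]=0 (border '')

[0, 0, 1, 2, 0, 0, 1, 0, 1, 0, 0, 0, 1, 0, 0, 0, 1, 0, 1, 2, 0, 0, 0]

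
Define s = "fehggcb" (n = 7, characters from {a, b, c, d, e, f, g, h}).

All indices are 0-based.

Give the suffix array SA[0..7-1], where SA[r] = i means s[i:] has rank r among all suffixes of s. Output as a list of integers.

[6, 5, 1, 0, 4, 3, 2]

rank | idx | suffix
   0 |   6 | b
   1 |   5 | cb
   2 |   1 | ehggcb
   3 |   0 | fehggcb
   4 |   4 | gcb
   5 |   3 | ggcb
   6 |   2 | hggcb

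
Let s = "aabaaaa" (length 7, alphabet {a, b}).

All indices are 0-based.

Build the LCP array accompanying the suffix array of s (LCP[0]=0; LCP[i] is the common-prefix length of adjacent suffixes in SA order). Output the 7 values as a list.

sorted suffixes:
  #0 SA[0]=6  'a'
  #1 SA[1]=5  'aa'
  #2 SA[2]=4  'aaa'
  #3 SA[3]=3  'aaaa'
  #4 SA[4]=0  'aabaaaa'
  #5 SA[5]=1  'abaaaa'
  #6 SA[6]=2  'baaaa'

SA = [6, 5, 4, 3, 0, 1, 2]
[i] adj suffixes → lcp
  [1] 6/5 → 1 ('a')
  [2] 5/4 → 2 ('aa')
  [3] 4/3 → 3 ('aaa')
  [4] 3/0 → 2 ('aa')
  [5] 0/1 → 1 ('a')
  [6] 1/2 → 0 ('')

[0, 1, 2, 3, 2, 1, 0]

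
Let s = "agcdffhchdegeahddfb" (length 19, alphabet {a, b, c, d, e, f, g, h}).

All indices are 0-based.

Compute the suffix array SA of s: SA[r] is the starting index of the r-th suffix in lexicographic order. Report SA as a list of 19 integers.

[0, 13, 18, 2, 7, 15, 9, 16, 3, 12, 10, 17, 4, 5, 1, 11, 6, 14, 8]

sorted suffixes:
  #0 SA[0]=0  'agcdffhchdegeahddfb'
  #1 SA[1]=13  'ahddfb'
  #2 SA[2]=18  'b'
  #3 SA[3]=2  'cdffhchdegeahddfb'
  #4 SA[4]=7  'chdegeahddfb'
  #5 SA[5]=15  'ddfb'
  #6 SA[6]=9  'degeahddfb'
  #7 SA[7]=16  'dfb'
  #8 SA[8]=3  'dffhchdegeahddfb'
  #9 SA[9]=12  'eahddfb'
  #10 SA[10]=10  'egeahddfb'
  #11 SA[11]=17  'fb'
  #12 SA[12]=4  'ffhchdegeahddfb'
  #13 SA[13]=5  'fhchdegeahddfb'
  #14 SA[14]=1  'gcdffhchdegeahddfb'
  #15 SA[15]=11  'geahddfb'
  #16 SA[16]=6  'hchdegeahddfb'
  #17 SA[17]=14  'hddfb'
  #18 SA[18]=8  'hdegeahddfb'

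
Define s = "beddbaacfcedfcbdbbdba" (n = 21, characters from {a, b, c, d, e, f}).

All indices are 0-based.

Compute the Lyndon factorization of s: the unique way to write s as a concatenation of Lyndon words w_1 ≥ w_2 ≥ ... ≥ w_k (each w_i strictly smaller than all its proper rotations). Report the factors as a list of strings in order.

emit factor 1: 'bedd' (i=0, period=4)
emit factor 2: 'b' (i=4, period=1)
emit factor 3: 'aacfcedfcbdbbdb' (i=5, period=15)
emit factor 4: 'a' (i=20, period=1)

["bedd", "b", "aacfcedfcbdbbdb", "a"]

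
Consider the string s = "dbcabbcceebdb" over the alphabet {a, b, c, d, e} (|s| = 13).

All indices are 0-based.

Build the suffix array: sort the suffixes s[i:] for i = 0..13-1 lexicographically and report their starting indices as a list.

[3, 12, 4, 1, 5, 10, 2, 6, 7, 11, 0, 9, 8]

rank→(start, suffix):
  0 → (3, 'abbcceebdb')
  1 → (12, 'b')
  2 → (4, 'bbcceebdb')
  3 → (1, 'bcabbcceebdb')
  4 → (5, 'bcceebdb')
  5 → (10, 'bdb')
  6 → (2, 'cabbcceebdb')
  7 → (6, 'cceebdb')
  8 → (7, 'ceebdb')
  9 → (11, 'db')
  10 → (0, 'dbcabbcceebdb')
  11 → (9, 'ebdb')
  12 → (8, 'eebdb')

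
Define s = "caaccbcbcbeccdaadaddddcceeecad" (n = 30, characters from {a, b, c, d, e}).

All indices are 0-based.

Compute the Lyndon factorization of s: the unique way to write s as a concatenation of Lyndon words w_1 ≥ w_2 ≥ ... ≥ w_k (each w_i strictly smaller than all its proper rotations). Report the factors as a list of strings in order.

emit factor 1: 'c' (i=0, period=1)
emit factor 2: 'aaccbcbcbeccdaadaddddcceeecad' (i=1, period=29)

["c", "aaccbcbcbeccdaadaddddcceeecad"]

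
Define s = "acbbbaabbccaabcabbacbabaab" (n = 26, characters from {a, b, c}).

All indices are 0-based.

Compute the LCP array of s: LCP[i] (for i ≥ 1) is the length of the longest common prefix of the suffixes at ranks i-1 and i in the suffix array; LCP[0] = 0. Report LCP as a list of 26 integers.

rank | idx | suffix
   0 |  23 | aab
   1 |   5 | aabbccaabcabbacbabaab
   2 |  11 | aabcabbacbabaab
   3 |  24 | ab
   4 |  21 | abaab
   5 |  15 | abbacbabaab
   6 |   6 | abbccaabcabbacbabaab
   7 |  12 | abcabbacbabaab
   8 |  18 | acbabaab
   9 |   0 | acbbbaabbccaabcabbacbabaab
  10 |  25 | b
  11 |  22 | baab
  12 |   4 | baabbccaabcabbacbabaab
  13 |  20 | babaab
  14 |  17 | bacbabaab
  15 |   3 | bbaabbccaabcabbacbabaab
  16 |  16 | bbacbabaab
  17 |   2 | bbbaabbccaabcabbacbabaab
  18 |   7 | bbccaabcabbacbabaab
  19 |  13 | bcabbacbabaab
  20 |   8 | bccaabcabbacbabaab
  21 |  10 | caabcabbacbabaab
  22 |  14 | cabbacbabaab
  23 |  19 | cbabaab
  24 |   1 | cbbbaabbccaabcabbacbabaab
  25 |   9 | ccaabcabbacbabaab

SA = [23, 5, 11, 24, 21, 15, 6, 12, 18, 0, 25, 22, 4, 20, 17, 3, 16, 2, 7, 13, 8, 10, 14, 19, 1, 9]
i: (SA[i-1],SA[i]) lcp shared
  1: (23,5) 3 'aab'
  2: (5,11) 3 'aab'
  3: (11,24) 1 'a'
  4: (24,21) 2 'ab'
  5: (21,15) 2 'ab'
  6: (15,6) 3 'abb'
  7: (6,12) 2 'ab'
  8: (12,18) 1 'a'
  9: (18,0) 3 'acb'
  10: (0,25) 0 ''
  11: (25,22) 1 'b'
  12: (22,4) 4 'baab'
  13: (4,20) 2 'ba'
  14: (20,17) 2 'ba'
  15: (17,3) 1 'b'
  16: (3,16) 3 'bba'
  17: (16,2) 2 'bb'
  18: (2,7) 2 'bb'
  19: (7,13) 1 'b'
  20: (13,8) 2 'bc'
  21: (8,10) 0 ''
  22: (10,14) 2 'ca'
  23: (14,19) 1 'c'
  24: (19,1) 2 'cb'
  25: (1,9) 1 'c'

[0, 3, 3, 1, 2, 2, 3, 2, 1, 3, 0, 1, 4, 2, 2, 1, 3, 2, 2, 1, 2, 0, 2, 1, 2, 1]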